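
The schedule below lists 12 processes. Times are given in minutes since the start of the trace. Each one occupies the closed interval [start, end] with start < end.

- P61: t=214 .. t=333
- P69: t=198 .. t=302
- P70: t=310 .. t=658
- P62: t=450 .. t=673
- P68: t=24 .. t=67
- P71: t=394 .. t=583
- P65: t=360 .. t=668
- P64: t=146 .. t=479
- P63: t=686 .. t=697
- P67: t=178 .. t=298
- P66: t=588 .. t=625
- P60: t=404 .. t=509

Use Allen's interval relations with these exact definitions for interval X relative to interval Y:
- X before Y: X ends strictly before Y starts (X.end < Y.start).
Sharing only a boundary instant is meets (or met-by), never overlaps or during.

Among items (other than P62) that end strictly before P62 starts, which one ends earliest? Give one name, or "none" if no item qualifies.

Target P62 = [t=450, t=673].
P60 [t=404, t=509] → overlaps → excluded.
P61 [t=214, t=333] → before → candidate.
P63 [t=686, t=697] → after → excluded.
P64 [t=146, t=479] → overlaps → excluded.
P65 [t=360, t=668] → overlaps → excluded.
P66 [t=588, t=625] → during → excluded.
P67 [t=178, t=298] → before → candidate.
P68 [t=24, t=67] → before → candidate.
P69 [t=198, t=302] → before → candidate.
P70 [t=310, t=658] → overlaps → excluded.
P71 [t=394, t=583] → overlaps → excluded.
Among candidates, earliest end is t=67 → P68.

P68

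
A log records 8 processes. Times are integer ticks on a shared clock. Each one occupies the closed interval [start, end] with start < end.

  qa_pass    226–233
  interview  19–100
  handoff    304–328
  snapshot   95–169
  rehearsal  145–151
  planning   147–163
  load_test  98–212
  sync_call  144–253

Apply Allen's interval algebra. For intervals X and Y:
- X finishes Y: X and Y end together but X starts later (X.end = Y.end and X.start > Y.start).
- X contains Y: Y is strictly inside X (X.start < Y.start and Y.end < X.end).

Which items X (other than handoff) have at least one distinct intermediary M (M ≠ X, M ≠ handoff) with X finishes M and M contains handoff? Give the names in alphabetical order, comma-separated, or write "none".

Target handoff = [304, 328].
Intermediaries M with M contains handoff: none.
Union: none.

none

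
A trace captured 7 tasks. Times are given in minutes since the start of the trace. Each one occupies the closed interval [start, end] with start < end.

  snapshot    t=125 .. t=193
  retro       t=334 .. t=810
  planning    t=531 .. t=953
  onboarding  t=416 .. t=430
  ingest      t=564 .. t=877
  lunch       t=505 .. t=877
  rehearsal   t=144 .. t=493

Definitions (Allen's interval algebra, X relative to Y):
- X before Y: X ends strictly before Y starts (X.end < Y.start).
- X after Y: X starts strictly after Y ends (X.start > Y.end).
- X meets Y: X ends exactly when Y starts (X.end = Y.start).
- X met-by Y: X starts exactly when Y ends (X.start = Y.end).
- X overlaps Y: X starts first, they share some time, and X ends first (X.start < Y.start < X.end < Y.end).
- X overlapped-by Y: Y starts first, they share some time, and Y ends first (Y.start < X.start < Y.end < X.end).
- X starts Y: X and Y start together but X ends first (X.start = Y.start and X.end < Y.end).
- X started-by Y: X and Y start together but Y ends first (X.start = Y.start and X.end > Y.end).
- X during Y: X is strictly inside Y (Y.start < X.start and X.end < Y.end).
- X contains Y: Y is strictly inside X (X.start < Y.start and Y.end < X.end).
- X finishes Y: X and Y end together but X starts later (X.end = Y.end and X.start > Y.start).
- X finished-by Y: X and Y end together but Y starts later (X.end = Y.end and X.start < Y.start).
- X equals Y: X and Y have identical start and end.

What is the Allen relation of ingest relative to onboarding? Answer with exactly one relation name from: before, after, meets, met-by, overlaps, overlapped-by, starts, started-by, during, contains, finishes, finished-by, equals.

after

ingest = [t=564, t=877]; onboarding = [t=416, t=430].
Compare endpoints: ingest.start > onboarding.start, ingest.start > onboarding.end, ingest.end > onboarding.start, ingest.end > onboarding.end.
That pattern is 'after'.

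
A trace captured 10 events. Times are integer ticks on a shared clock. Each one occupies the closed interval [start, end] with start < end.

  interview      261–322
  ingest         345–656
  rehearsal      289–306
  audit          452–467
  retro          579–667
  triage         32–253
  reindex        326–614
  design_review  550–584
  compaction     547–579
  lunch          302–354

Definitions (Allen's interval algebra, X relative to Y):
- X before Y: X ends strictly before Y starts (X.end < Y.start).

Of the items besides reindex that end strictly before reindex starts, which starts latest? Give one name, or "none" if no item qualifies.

Target reindex = [326, 614].
audit [452, 467] → during → excluded.
compaction [547, 579] → during → excluded.
design_review [550, 584] → during → excluded.
ingest [345, 656] → overlapped-by → excluded.
interview [261, 322] → before → candidate.
lunch [302, 354] → overlaps → excluded.
rehearsal [289, 306] → before → candidate.
retro [579, 667] → overlapped-by → excluded.
triage [32, 253] → before → candidate.
Among candidates, latest start is 289 → rehearsal.

rehearsal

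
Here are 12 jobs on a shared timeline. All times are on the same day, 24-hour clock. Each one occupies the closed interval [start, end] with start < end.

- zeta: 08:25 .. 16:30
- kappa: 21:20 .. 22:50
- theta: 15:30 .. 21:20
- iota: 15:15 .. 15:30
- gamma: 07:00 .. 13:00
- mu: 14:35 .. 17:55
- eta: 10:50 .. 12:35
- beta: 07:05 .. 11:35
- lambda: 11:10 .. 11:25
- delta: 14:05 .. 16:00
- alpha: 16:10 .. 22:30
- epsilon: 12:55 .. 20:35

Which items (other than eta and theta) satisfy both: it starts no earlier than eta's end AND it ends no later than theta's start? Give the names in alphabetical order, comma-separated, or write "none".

Conditions: its start is no earlier than eta's end (X.start >= 12:35) AND its end is no later than theta's start (X.end <= 15:30).
alpha: start 16:10 >= 12:35? ✓; end 22:30 <= 15:30? ✗ → no.
beta: start 07:05 >= 12:35? ✗; end 11:35 <= 15:30? ✓ → no.
delta: start 14:05 >= 12:35? ✓; end 16:00 <= 15:30? ✗ → no.
epsilon: start 12:55 >= 12:35? ✓; end 20:35 <= 15:30? ✗ → no.
gamma: start 07:00 >= 12:35? ✗; end 13:00 <= 15:30? ✓ → no.
iota: start 15:15 >= 12:35? ✓; end 15:30 <= 15:30? ✓ → yes.
kappa: start 21:20 >= 12:35? ✓; end 22:50 <= 15:30? ✗ → no.
lambda: start 11:10 >= 12:35? ✗; end 11:25 <= 15:30? ✓ → no.
mu: start 14:35 >= 12:35? ✓; end 17:55 <= 15:30? ✗ → no.
zeta: start 08:25 >= 12:35? ✗; end 16:30 <= 15:30? ✗ → no.
Result: iota.

iota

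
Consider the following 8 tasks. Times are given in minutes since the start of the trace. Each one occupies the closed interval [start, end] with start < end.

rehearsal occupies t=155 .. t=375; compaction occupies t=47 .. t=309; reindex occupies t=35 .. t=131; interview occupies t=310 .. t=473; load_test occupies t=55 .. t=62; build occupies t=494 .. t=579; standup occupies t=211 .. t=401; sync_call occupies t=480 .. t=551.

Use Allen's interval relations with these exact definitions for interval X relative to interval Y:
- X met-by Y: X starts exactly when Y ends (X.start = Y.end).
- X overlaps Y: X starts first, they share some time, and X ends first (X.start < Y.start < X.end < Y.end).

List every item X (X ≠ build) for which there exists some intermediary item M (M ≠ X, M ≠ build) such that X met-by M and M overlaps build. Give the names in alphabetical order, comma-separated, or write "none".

Target build = [t=494, t=579].
Intermediaries M with M overlaps build: sync_call.
Via sync_call — items with X met-by sync_call: none.
Union: none.

none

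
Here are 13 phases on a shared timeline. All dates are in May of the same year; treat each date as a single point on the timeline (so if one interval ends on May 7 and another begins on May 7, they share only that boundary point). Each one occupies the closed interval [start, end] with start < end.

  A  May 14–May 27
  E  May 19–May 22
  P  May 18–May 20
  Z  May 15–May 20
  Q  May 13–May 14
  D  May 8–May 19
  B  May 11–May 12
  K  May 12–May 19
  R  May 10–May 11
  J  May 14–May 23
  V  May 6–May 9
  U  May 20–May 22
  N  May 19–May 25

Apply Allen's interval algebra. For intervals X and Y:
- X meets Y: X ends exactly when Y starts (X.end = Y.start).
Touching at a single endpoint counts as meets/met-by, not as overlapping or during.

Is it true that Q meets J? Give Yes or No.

Q = [May 13, May 14], J = [May 14, May 23].
Actual relation of Q to J: meets.
Asked whether 'meets' holds → Yes.

Yes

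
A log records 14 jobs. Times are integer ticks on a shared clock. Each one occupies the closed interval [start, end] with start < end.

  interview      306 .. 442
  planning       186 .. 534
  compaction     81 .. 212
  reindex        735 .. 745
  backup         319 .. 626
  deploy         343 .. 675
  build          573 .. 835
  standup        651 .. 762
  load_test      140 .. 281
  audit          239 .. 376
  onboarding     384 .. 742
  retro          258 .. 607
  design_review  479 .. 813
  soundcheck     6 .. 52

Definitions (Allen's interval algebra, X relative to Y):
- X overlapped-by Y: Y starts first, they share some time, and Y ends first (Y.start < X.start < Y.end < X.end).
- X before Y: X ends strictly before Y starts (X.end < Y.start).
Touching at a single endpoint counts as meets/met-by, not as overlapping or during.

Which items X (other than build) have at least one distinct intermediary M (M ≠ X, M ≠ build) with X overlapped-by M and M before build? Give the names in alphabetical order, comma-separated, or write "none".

audit, backup, deploy, design_review, interview, load_test, onboarding, planning, retro

Target build = [573, 835].
Intermediaries M with M before build: audit, compaction, interview, load_test, planning, soundcheck.
Via audit — items with X overlapped-by audit: backup, deploy, interview, retro.
Via compaction — items with X overlapped-by compaction: load_test, planning.
Via interview — items with X overlapped-by interview: backup, deploy, onboarding.
Via load_test — items with X overlapped-by load_test: audit, planning, retro.
Via planning — items with X overlapped-by planning: backup, deploy, design_review, onboarding, retro.
Via soundcheck — items with X overlapped-by soundcheck: none.
Union: audit, backup, deploy, design_review, interview, load_test, onboarding, planning, retro.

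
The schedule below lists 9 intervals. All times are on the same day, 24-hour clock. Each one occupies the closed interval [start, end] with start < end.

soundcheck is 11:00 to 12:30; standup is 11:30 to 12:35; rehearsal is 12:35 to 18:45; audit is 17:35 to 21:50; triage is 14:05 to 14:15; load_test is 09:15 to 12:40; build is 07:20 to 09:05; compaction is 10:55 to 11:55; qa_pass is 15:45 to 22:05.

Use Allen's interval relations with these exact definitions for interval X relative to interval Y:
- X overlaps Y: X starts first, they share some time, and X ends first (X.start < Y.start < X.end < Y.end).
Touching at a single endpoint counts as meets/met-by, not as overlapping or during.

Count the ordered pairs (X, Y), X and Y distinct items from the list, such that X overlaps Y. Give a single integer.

6

Checking all 72 ordered pairs for relation 'overlaps'; matching pairs in alphabetical order:
(compaction, soundcheck): compaction overlaps soundcheck ✓
(compaction, standup): compaction overlaps standup ✓
(load_test, rehearsal): load_test overlaps rehearsal ✓
(rehearsal, audit): rehearsal overlaps audit ✓
(rehearsal, qa_pass): rehearsal overlaps qa_pass ✓
(soundcheck, standup): soundcheck overlaps standup ✓
Count: 6.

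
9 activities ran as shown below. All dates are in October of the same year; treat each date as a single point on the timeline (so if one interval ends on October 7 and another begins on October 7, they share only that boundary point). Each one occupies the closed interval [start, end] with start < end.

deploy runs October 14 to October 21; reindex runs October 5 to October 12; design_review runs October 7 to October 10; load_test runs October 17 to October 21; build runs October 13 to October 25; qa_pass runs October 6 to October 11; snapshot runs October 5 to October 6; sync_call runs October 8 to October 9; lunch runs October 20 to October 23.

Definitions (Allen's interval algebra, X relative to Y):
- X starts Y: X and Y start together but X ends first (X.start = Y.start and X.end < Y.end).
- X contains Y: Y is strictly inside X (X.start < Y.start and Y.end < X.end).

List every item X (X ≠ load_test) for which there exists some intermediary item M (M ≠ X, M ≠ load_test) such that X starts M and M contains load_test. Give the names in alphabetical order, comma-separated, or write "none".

none

Target load_test = [October 17, October 21].
Intermediaries M with M contains load_test: build.
Via build — items with X starts build: none.
Union: none.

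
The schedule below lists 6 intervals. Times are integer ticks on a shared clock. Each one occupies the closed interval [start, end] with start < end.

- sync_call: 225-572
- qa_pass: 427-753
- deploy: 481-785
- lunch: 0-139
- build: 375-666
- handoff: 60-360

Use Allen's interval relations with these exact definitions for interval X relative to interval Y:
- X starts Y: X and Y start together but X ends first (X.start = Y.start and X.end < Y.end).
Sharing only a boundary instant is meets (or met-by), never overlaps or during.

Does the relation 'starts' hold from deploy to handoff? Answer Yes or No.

deploy = [481, 785], handoff = [60, 360].
Actual relation of deploy to handoff: after.
Asked whether 'starts' holds → No.

No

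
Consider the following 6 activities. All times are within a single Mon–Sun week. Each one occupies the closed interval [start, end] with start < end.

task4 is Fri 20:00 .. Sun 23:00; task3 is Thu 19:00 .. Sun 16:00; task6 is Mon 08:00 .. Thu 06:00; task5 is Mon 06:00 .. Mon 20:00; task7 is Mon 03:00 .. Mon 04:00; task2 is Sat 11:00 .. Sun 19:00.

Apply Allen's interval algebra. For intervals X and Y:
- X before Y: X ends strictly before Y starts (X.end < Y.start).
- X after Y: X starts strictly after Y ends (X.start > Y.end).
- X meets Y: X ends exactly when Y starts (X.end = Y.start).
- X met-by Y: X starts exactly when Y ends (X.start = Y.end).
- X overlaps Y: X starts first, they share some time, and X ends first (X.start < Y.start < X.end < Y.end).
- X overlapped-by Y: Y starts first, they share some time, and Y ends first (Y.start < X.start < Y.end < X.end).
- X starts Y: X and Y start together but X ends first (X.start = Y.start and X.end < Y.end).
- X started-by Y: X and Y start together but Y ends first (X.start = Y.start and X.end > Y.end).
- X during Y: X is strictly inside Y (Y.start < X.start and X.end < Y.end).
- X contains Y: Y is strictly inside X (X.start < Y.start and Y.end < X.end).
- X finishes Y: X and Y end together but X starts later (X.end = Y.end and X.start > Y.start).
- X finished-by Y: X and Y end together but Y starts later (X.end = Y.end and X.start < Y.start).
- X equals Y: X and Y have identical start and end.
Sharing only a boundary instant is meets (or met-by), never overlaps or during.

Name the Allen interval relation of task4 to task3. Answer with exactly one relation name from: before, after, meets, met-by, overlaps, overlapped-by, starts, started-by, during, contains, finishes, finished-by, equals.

task4 = [Fri 20:00, Sun 23:00]; task3 = [Thu 19:00, Sun 16:00].
Compare endpoints: task4.start > task3.start, task4.start < task3.end, task4.end > task3.start, task4.end > task3.end.
That pattern is 'overlapped-by'.

overlapped-by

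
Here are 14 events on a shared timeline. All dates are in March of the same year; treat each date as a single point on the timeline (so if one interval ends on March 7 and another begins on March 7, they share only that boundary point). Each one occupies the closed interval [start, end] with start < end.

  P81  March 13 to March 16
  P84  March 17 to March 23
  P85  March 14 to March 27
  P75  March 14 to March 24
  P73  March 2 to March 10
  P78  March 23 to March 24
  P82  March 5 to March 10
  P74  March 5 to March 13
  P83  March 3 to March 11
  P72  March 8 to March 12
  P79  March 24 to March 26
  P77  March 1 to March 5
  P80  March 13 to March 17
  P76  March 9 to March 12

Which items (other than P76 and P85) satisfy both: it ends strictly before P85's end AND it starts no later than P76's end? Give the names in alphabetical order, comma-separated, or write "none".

P72, P73, P74, P77, P82, P83

Conditions: its end is strictly before P85's end (X.end < March 27) AND its start is no later than P76's end (X.start <= March 12).
P72: end March 12 < March 27? ✓; start March 8 <= March 12? ✓ → yes.
P73: end March 10 < March 27? ✓; start March 2 <= March 12? ✓ → yes.
P74: end March 13 < March 27? ✓; start March 5 <= March 12? ✓ → yes.
P75: end March 24 < March 27? ✓; start March 14 <= March 12? ✗ → no.
P77: end March 5 < March 27? ✓; start March 1 <= March 12? ✓ → yes.
P78: end March 24 < March 27? ✓; start March 23 <= March 12? ✗ → no.
P79: end March 26 < March 27? ✓; start March 24 <= March 12? ✗ → no.
P80: end March 17 < March 27? ✓; start March 13 <= March 12? ✗ → no.
P81: end March 16 < March 27? ✓; start March 13 <= March 12? ✗ → no.
P82: end March 10 < March 27? ✓; start March 5 <= March 12? ✓ → yes.
P83: end March 11 < March 27? ✓; start March 3 <= March 12? ✓ → yes.
P84: end March 23 < March 27? ✓; start March 17 <= March 12? ✗ → no.
Result: P72, P73, P74, P77, P82, P83.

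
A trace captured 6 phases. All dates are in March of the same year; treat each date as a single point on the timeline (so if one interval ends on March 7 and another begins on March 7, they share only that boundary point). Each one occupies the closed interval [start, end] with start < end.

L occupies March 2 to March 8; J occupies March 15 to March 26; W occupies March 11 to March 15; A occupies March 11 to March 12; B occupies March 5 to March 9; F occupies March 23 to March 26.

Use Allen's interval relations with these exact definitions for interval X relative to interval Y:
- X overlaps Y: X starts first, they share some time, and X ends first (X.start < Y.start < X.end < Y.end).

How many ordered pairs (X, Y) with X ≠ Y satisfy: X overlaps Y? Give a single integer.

Checking all 30 ordered pairs for relation 'overlaps'; matching pairs in alphabetical order:
(L, B): L overlaps B ✓
Count: 1.

1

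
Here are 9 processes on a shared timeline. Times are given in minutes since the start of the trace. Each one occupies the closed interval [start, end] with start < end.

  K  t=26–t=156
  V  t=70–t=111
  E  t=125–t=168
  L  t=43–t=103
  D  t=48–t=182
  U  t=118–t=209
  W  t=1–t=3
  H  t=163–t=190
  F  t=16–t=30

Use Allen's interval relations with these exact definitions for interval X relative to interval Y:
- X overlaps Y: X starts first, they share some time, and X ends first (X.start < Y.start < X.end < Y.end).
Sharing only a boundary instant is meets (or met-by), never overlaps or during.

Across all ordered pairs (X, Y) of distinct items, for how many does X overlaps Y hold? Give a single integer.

Checking all 72 ordered pairs for relation 'overlaps'; matching pairs in alphabetical order:
(D, H): D overlaps H ✓
(D, U): D overlaps U ✓
(E, H): E overlaps H ✓
(F, K): F overlaps K ✓
(K, D): K overlaps D ✓
(K, E): K overlaps E ✓
(K, U): K overlaps U ✓
(L, D): L overlaps D ✓
(L, V): L overlaps V ✓
Count: 9.

9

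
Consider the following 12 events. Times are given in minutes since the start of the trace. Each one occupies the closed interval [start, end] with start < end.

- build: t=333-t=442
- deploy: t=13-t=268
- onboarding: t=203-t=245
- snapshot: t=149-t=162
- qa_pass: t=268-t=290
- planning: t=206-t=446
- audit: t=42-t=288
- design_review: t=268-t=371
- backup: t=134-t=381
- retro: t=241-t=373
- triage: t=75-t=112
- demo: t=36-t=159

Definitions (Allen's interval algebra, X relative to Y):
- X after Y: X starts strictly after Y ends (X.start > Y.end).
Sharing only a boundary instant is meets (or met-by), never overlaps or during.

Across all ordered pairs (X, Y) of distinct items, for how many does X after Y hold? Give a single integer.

Checking all 132 ordered pairs for relation 'after'; matching pairs in alphabetical order:
(backup, triage): backup after triage ✓
(build, audit): build after audit ✓
(build, demo): build after demo ✓
(build, deploy): build after deploy ✓
(build, onboarding): build after onboarding ✓
(build, qa_pass): build after qa_pass ✓
(build, snapshot): build after snapshot ✓
(build, triage): build after triage ✓
(design_review, demo): design_review after demo ✓
(design_review, onboarding): design_review after onboarding ✓
(design_review, snapshot): design_review after snapshot ✓
(design_review, triage): design_review after triage ✓
(onboarding, demo): onboarding after demo ✓
(onboarding, snapshot): onboarding after snapshot ✓
(onboarding, triage): onboarding after triage ✓
(planning, demo): planning after demo ✓
(planning, snapshot): planning after snapshot ✓
(planning, triage): planning after triage ✓
(qa_pass, demo): qa_pass after demo ✓
(qa_pass, onboarding): qa_pass after onboarding ✓
(qa_pass, snapshot): qa_pass after snapshot ✓
(qa_pass, triage): qa_pass after triage ✓
(retro, demo): retro after demo ✓
(retro, snapshot): retro after snapshot ✓
... plus 2 further pairs not listed.
Count: 26.

26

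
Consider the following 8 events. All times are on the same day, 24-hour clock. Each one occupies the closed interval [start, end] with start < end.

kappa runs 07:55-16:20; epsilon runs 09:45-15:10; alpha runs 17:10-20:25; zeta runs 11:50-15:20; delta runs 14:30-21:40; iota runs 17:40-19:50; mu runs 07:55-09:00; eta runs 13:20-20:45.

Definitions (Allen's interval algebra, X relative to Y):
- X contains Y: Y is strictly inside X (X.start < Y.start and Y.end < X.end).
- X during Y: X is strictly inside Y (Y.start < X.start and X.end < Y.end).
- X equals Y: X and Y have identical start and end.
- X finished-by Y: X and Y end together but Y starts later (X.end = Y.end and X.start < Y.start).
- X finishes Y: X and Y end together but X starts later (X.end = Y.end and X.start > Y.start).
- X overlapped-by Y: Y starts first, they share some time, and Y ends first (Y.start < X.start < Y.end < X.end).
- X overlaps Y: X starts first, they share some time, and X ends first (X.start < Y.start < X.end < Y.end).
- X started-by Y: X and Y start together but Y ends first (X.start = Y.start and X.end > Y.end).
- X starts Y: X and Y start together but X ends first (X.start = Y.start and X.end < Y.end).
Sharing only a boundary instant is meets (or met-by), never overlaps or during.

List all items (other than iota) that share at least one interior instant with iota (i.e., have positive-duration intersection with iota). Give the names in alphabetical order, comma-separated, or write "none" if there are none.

alpha, delta, eta

Target iota = [17:40, 19:50].
alpha [17:10, 20:25] → contains → yes.
delta [14:30, 21:40] → contains → yes.
epsilon [09:45, 15:10] → before → no.
eta [13:20, 20:45] → contains → yes.
kappa [07:55, 16:20] → before → no.
mu [07:55, 09:00] → before → no.
zeta [11:50, 15:20] → before → no.
Result: alpha, delta, eta.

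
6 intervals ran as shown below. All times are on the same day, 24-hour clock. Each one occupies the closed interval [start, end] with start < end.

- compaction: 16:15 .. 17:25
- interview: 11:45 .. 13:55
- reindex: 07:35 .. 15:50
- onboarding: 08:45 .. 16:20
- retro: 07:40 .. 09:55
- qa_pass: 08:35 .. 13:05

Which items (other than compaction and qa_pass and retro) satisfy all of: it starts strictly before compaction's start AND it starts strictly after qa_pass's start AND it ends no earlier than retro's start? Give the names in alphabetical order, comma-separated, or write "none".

Conditions: its start is strictly before compaction's start (X.start < 16:15) AND its start is strictly after qa_pass's start (X.start > 08:35) AND its end is no earlier than retro's start (X.end >= 07:40).
interview: start 11:45 < 16:15? ✓; start 11:45 > 08:35? ✓; end 13:55 >= 07:40? ✓ → yes.
onboarding: start 08:45 < 16:15? ✓; start 08:45 > 08:35? ✓; end 16:20 >= 07:40? ✓ → yes.
reindex: start 07:35 < 16:15? ✓; start 07:35 > 08:35? ✗; end 15:50 >= 07:40? ✓ → no.
Result: interview, onboarding.

interview, onboarding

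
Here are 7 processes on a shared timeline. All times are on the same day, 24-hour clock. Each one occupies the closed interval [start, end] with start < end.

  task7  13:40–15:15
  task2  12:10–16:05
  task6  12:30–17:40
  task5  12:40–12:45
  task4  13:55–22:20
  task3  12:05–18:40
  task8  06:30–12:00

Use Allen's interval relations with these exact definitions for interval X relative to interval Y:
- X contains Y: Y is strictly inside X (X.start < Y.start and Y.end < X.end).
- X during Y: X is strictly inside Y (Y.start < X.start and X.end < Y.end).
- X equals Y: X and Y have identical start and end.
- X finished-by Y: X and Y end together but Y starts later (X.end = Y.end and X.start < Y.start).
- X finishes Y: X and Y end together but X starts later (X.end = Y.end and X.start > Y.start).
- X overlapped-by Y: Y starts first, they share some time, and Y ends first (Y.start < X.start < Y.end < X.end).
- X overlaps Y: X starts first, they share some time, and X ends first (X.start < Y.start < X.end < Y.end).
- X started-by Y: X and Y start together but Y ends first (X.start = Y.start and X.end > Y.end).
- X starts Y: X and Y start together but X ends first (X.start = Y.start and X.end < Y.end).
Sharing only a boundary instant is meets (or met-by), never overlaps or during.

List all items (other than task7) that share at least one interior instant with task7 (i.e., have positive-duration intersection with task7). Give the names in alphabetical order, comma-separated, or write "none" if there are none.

Target task7 = [13:40, 15:15].
task2 [12:10, 16:05] → contains → yes.
task3 [12:05, 18:40] → contains → yes.
task4 [13:55, 22:20] → overlapped-by → yes.
task5 [12:40, 12:45] → before → no.
task6 [12:30, 17:40] → contains → yes.
task8 [06:30, 12:00] → before → no.
Result: task2, task3, task4, task6.

task2, task3, task4, task6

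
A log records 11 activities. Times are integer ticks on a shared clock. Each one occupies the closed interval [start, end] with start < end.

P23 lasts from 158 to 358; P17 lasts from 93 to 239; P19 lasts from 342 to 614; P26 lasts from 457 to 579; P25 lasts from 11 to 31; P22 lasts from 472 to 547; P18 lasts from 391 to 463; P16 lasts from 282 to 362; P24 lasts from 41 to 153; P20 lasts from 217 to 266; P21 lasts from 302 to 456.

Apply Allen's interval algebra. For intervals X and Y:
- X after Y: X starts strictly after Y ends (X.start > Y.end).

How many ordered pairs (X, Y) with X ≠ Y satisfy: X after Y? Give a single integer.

39

Checking all 110 ordered pairs for relation 'after'; matching pairs in alphabetical order:
(P16, P17): P16 after P17 ✓
(P16, P20): P16 after P20 ✓
(P16, P24): P16 after P24 ✓
(P16, P25): P16 after P25 ✓
(P17, P25): P17 after P25 ✓
(P18, P16): P18 after P16 ✓
(P18, P17): P18 after P17 ✓
(P18, P20): P18 after P20 ✓
(P18, P23): P18 after P23 ✓
(P18, P24): P18 after P24 ✓
(P18, P25): P18 after P25 ✓
(P19, P17): P19 after P17 ✓
(P19, P20): P19 after P20 ✓
(P19, P24): P19 after P24 ✓
(P19, P25): P19 after P25 ✓
(P20, P24): P20 after P24 ✓
(P20, P25): P20 after P25 ✓
(P21, P17): P21 after P17 ✓
(P21, P20): P21 after P20 ✓
(P21, P24): P21 after P24 ✓
(P21, P25): P21 after P25 ✓
(P22, P16): P22 after P16 ✓
(P22, P17): P22 after P17 ✓
(P22, P18): P22 after P18 ✓
... plus 15 further pairs not listed.
Count: 39.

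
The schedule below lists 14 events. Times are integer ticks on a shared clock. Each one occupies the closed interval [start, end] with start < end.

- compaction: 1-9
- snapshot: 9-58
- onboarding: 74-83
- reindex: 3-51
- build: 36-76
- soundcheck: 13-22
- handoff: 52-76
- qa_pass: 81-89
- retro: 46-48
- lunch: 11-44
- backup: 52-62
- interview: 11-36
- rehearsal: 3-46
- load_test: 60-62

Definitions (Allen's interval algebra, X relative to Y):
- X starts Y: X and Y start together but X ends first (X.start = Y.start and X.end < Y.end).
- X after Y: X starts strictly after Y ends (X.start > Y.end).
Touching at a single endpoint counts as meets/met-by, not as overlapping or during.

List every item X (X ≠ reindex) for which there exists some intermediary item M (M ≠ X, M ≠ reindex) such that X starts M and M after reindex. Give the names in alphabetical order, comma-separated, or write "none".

Target reindex = [3, 51].
Intermediaries M with M after reindex: backup, handoff, load_test, onboarding, qa_pass.
Via backup — items with X starts backup: none.
Via handoff — items with X starts handoff: backup.
Via load_test — items with X starts load_test: none.
Via onboarding — items with X starts onboarding: none.
Via qa_pass — items with X starts qa_pass: none.
Union: backup.

backup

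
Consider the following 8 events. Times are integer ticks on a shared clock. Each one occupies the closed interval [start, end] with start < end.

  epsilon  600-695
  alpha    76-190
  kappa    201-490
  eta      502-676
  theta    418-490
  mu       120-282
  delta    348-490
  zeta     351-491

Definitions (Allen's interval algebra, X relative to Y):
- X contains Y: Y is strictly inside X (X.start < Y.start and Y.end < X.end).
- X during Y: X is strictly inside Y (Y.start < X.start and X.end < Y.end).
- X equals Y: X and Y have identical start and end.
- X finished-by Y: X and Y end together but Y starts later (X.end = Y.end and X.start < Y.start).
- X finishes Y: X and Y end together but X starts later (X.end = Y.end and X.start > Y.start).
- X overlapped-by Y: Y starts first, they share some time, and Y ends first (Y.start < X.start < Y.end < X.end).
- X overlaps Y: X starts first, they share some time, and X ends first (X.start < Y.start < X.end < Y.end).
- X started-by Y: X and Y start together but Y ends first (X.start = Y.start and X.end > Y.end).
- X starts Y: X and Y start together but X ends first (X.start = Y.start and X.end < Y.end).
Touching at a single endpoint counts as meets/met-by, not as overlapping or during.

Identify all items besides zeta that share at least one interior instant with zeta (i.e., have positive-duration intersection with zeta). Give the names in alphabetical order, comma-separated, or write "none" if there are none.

delta, kappa, theta

Target zeta = [351, 491].
alpha [76, 190] → before → no.
delta [348, 490] → overlaps → yes.
epsilon [600, 695] → after → no.
eta [502, 676] → after → no.
kappa [201, 490] → overlaps → yes.
mu [120, 282] → before → no.
theta [418, 490] → during → yes.
Result: delta, kappa, theta.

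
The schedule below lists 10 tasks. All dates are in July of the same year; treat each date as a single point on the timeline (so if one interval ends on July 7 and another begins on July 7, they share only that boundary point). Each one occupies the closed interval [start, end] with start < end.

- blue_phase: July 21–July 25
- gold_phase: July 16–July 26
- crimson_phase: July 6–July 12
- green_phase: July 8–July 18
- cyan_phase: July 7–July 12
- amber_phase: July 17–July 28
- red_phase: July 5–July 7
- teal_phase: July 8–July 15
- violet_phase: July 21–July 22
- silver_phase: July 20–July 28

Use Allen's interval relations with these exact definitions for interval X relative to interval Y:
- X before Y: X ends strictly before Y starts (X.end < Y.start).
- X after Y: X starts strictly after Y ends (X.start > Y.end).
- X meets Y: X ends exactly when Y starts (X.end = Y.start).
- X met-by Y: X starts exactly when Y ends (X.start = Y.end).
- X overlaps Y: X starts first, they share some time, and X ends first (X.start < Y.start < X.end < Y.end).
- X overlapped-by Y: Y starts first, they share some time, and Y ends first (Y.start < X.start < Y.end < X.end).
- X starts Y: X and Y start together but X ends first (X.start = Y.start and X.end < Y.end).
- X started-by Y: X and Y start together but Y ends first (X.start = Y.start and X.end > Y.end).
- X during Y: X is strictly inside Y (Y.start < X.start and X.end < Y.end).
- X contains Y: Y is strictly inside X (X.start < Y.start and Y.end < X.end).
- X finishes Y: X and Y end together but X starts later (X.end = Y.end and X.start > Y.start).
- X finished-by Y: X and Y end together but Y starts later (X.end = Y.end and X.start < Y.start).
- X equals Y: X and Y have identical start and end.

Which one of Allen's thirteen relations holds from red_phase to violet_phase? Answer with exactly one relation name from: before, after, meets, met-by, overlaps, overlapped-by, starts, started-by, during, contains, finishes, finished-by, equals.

red_phase = [July 5, July 7]; violet_phase = [July 21, July 22].
Compare endpoints: red_phase.start < violet_phase.start, red_phase.start < violet_phase.end, red_phase.end < violet_phase.start, red_phase.end < violet_phase.end.
That pattern is 'before'.

before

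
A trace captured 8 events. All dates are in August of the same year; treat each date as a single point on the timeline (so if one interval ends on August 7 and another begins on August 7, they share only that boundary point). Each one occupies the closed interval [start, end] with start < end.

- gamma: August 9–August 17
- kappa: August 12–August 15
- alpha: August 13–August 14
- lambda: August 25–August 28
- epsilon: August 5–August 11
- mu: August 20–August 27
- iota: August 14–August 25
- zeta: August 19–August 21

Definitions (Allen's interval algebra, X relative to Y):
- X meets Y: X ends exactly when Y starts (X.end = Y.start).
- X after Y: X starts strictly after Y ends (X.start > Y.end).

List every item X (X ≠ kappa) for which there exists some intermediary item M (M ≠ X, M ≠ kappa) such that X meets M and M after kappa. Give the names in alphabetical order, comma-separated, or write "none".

Target kappa = [August 12, August 15].
Intermediaries M with M after kappa: lambda, mu, zeta.
Via lambda — items with X meets lambda: iota.
Via mu — items with X meets mu: none.
Via zeta — items with X meets zeta: none.
Union: iota.

iota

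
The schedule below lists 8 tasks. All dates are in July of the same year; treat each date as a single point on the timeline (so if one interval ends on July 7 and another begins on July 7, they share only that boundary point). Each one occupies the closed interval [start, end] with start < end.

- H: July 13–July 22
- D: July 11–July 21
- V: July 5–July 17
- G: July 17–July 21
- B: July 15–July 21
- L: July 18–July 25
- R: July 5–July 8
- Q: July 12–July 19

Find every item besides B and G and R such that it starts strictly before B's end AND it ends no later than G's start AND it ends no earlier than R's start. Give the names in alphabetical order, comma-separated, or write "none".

Conditions: its start is strictly before B's end (X.start < July 21) AND its end is no later than G's start (X.end <= July 17) AND its end is no earlier than R's start (X.end >= July 5).
D: start July 11 < July 21? ✓; end July 21 <= July 17? ✗; end July 21 >= July 5? ✓ → no.
H: start July 13 < July 21? ✓; end July 22 <= July 17? ✗; end July 22 >= July 5? ✓ → no.
L: start July 18 < July 21? ✓; end July 25 <= July 17? ✗; end July 25 >= July 5? ✓ → no.
Q: start July 12 < July 21? ✓; end July 19 <= July 17? ✗; end July 19 >= July 5? ✓ → no.
V: start July 5 < July 21? ✓; end July 17 <= July 17? ✓; end July 17 >= July 5? ✓ → yes.
Result: V.

V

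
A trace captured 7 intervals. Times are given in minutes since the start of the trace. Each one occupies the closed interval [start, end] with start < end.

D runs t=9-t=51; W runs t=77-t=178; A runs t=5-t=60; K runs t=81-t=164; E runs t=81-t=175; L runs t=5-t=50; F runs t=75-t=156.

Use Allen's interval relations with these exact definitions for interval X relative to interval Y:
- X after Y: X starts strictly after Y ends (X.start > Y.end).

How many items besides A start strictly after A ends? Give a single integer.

4

Target A = [t=5, t=60].
D [t=9, t=51] → during → no.
E [t=81, t=175] → after → counts.
F [t=75, t=156] → after → counts.
K [t=81, t=164] → after → counts.
L [t=5, t=50] → starts → no.
W [t=77, t=178] → after → counts.
Total: 4.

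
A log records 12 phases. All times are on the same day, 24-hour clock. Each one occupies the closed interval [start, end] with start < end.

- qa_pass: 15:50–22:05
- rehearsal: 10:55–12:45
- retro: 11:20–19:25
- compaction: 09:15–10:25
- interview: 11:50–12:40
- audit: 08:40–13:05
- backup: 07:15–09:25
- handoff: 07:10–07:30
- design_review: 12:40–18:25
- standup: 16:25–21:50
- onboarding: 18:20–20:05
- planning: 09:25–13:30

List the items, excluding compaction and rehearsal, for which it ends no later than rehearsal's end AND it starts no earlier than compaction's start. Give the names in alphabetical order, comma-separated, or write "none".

interview

Conditions: its end is no later than rehearsal's end (X.end <= 12:45) AND its start is no earlier than compaction's start (X.start >= 09:15).
audit: end 13:05 <= 12:45? ✗; start 08:40 >= 09:15? ✗ → no.
backup: end 09:25 <= 12:45? ✓; start 07:15 >= 09:15? ✗ → no.
design_review: end 18:25 <= 12:45? ✗; start 12:40 >= 09:15? ✓ → no.
handoff: end 07:30 <= 12:45? ✓; start 07:10 >= 09:15? ✗ → no.
interview: end 12:40 <= 12:45? ✓; start 11:50 >= 09:15? ✓ → yes.
onboarding: end 20:05 <= 12:45? ✗; start 18:20 >= 09:15? ✓ → no.
planning: end 13:30 <= 12:45? ✗; start 09:25 >= 09:15? ✓ → no.
qa_pass: end 22:05 <= 12:45? ✗; start 15:50 >= 09:15? ✓ → no.
retro: end 19:25 <= 12:45? ✗; start 11:20 >= 09:15? ✓ → no.
standup: end 21:50 <= 12:45? ✗; start 16:25 >= 09:15? ✓ → no.
Result: interview.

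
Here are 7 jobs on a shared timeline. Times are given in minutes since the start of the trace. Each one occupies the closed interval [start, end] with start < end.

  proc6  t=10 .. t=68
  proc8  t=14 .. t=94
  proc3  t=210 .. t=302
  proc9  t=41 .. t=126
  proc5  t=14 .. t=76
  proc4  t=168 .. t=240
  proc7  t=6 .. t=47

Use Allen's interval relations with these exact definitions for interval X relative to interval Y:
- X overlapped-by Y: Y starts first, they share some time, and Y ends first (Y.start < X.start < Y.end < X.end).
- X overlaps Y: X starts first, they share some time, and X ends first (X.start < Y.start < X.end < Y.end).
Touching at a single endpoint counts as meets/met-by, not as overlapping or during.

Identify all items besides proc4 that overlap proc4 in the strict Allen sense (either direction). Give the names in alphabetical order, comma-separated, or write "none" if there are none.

Target proc4 = [t=168, t=240].
proc3 [t=210, t=302] → overlapped-by → yes.
proc5 [t=14, t=76] → before → no.
proc6 [t=10, t=68] → before → no.
proc7 [t=6, t=47] → before → no.
proc8 [t=14, t=94] → before → no.
proc9 [t=41, t=126] → before → no.
Result: proc3.

proc3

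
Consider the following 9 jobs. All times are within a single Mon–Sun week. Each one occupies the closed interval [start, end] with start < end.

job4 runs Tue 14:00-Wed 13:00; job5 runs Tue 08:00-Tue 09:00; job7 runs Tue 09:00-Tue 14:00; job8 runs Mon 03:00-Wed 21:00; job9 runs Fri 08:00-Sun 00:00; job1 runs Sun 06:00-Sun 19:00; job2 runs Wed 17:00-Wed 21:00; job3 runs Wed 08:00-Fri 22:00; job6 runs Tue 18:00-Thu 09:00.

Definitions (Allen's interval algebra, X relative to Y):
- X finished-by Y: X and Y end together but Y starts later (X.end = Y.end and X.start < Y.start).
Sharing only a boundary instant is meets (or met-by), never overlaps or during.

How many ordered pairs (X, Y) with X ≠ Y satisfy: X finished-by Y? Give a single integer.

Checking all 72 ordered pairs for relation 'finished-by'; matching pairs in alphabetical order:
(job8, job2): job8 finished-by job2 ✓
Count: 1.

1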